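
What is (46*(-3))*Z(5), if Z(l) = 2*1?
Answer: -276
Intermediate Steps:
Z(l) = 2
(46*(-3))*Z(5) = (46*(-3))*2 = -138*2 = -276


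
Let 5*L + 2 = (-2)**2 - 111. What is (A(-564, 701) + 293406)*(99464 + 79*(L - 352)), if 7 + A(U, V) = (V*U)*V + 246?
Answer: -96808142142211/5 ≈ -1.9362e+13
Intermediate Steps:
L = -109/5 (L = -2/5 + ((-2)**2 - 111)/5 = -2/5 + (4 - 111)/5 = -2/5 + (1/5)*(-107) = -2/5 - 107/5 = -109/5 ≈ -21.800)
A(U, V) = 239 + U*V**2 (A(U, V) = -7 + ((V*U)*V + 246) = -7 + ((U*V)*V + 246) = -7 + (U*V**2 + 246) = -7 + (246 + U*V**2) = 239 + U*V**2)
(A(-564, 701) + 293406)*(99464 + 79*(L - 352)) = ((239 - 564*701**2) + 293406)*(99464 + 79*(-109/5 - 352)) = ((239 - 564*491401) + 293406)*(99464 + 79*(-1869/5)) = ((239 - 277150164) + 293406)*(99464 - 147651/5) = (-277149925 + 293406)*(349669/5) = -276856519*349669/5 = -96808142142211/5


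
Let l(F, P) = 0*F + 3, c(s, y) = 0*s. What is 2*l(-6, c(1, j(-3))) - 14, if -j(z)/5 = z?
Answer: -8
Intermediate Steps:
j(z) = -5*z
c(s, y) = 0
l(F, P) = 3 (l(F, P) = 0 + 3 = 3)
2*l(-6, c(1, j(-3))) - 14 = 2*3 - 14 = 6 - 14 = -8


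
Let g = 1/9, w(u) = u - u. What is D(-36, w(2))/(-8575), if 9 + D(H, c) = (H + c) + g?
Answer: 404/77175 ≈ 0.0052349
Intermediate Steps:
w(u) = 0
g = 1/9 ≈ 0.11111
D(H, c) = -80/9 + H + c (D(H, c) = -9 + ((H + c) + 1/9) = -9 + (1/9 + H + c) = -80/9 + H + c)
D(-36, w(2))/(-8575) = (-80/9 - 36 + 0)/(-8575) = -404/9*(-1/8575) = 404/77175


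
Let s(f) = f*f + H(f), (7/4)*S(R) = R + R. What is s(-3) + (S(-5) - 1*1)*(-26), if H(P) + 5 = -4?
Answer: 1222/7 ≈ 174.57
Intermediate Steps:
H(P) = -9 (H(P) = -5 - 4 = -9)
S(R) = 8*R/7 (S(R) = 4*(R + R)/7 = 4*(2*R)/7 = 8*R/7)
s(f) = -9 + f**2 (s(f) = f*f - 9 = f**2 - 9 = -9 + f**2)
s(-3) + (S(-5) - 1*1)*(-26) = (-9 + (-3)**2) + ((8/7)*(-5) - 1*1)*(-26) = (-9 + 9) + (-40/7 - 1)*(-26) = 0 - 47/7*(-26) = 0 + 1222/7 = 1222/7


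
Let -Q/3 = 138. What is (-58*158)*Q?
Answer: 3793896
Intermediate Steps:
Q = -414 (Q = -3*138 = -414)
(-58*158)*Q = -58*158*(-414) = -9164*(-414) = 3793896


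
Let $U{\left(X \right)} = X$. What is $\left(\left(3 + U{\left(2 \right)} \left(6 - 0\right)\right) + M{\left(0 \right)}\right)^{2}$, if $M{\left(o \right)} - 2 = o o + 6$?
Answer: $529$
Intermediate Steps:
$M{\left(o \right)} = 8 + o^{2}$ ($M{\left(o \right)} = 2 + \left(o o + 6\right) = 2 + \left(o^{2} + 6\right) = 2 + \left(6 + o^{2}\right) = 8 + o^{2}$)
$\left(\left(3 + U{\left(2 \right)} \left(6 - 0\right)\right) + M{\left(0 \right)}\right)^{2} = \left(\left(3 + 2 \left(6 - 0\right)\right) + \left(8 + 0^{2}\right)\right)^{2} = \left(\left(3 + 2 \left(6 + 0\right)\right) + \left(8 + 0\right)\right)^{2} = \left(\left(3 + 2 \cdot 6\right) + 8\right)^{2} = \left(\left(3 + 12\right) + 8\right)^{2} = \left(15 + 8\right)^{2} = 23^{2} = 529$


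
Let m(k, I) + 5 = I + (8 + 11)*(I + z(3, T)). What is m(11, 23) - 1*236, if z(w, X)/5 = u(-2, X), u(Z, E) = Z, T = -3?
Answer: 29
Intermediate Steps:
z(w, X) = -10 (z(w, X) = 5*(-2) = -10)
m(k, I) = -195 + 20*I (m(k, I) = -5 + (I + (8 + 11)*(I - 10)) = -5 + (I + 19*(-10 + I)) = -5 + (I + (-190 + 19*I)) = -5 + (-190 + 20*I) = -195 + 20*I)
m(11, 23) - 1*236 = (-195 + 20*23) - 1*236 = (-195 + 460) - 236 = 265 - 236 = 29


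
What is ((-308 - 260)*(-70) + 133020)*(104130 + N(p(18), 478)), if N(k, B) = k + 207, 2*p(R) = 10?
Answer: 18028210760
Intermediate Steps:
p(R) = 5 (p(R) = (1/2)*10 = 5)
N(k, B) = 207 + k
((-308 - 260)*(-70) + 133020)*(104130 + N(p(18), 478)) = ((-308 - 260)*(-70) + 133020)*(104130 + (207 + 5)) = (-568*(-70) + 133020)*(104130 + 212) = (39760 + 133020)*104342 = 172780*104342 = 18028210760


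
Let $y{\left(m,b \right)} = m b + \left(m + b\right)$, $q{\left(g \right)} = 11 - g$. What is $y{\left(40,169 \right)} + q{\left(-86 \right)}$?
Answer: $7066$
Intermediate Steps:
$y{\left(m,b \right)} = b + m + b m$ ($y{\left(m,b \right)} = b m + \left(b + m\right) = b + m + b m$)
$y{\left(40,169 \right)} + q{\left(-86 \right)} = \left(169 + 40 + 169 \cdot 40\right) + \left(11 - -86\right) = \left(169 + 40 + 6760\right) + \left(11 + 86\right) = 6969 + 97 = 7066$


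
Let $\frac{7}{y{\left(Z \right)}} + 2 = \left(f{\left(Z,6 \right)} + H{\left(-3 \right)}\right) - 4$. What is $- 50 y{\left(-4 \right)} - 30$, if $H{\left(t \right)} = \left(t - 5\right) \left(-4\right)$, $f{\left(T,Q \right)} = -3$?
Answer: $- \frac{1040}{23} \approx -45.217$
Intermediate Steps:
$H{\left(t \right)} = 20 - 4 t$ ($H{\left(t \right)} = \left(-5 + t\right) \left(-4\right) = 20 - 4 t$)
$y{\left(Z \right)} = \frac{7}{23}$ ($y{\left(Z \right)} = \frac{7}{-2 + \left(\left(-3 + \left(20 - -12\right)\right) - 4\right)} = \frac{7}{-2 + \left(\left(-3 + \left(20 + 12\right)\right) - 4\right)} = \frac{7}{-2 + \left(\left(-3 + 32\right) - 4\right)} = \frac{7}{-2 + \left(29 - 4\right)} = \frac{7}{-2 + 25} = \frac{7}{23}$)
$- 50 y{\left(-4 \right)} - 30 = \left(-50\right) \frac{7}{23} - 30 = - \frac{350}{23} - 30 = - \frac{1040}{23}$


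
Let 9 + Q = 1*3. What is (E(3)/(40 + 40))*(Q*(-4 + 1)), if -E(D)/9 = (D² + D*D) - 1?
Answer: -1377/40 ≈ -34.425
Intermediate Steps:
E(D) = 9 - 18*D² (E(D) = -9*((D² + D*D) - 1) = -9*((D² + D²) - 1) = -9*(2*D² - 1) = -9*(-1 + 2*D²) = 9 - 18*D²)
Q = -6 (Q = -9 + 1*3 = -9 + 3 = -6)
(E(3)/(40 + 40))*(Q*(-4 + 1)) = ((9 - 18*3²)/(40 + 40))*(-6*(-4 + 1)) = ((9 - 18*9)/80)*(-6*(-3)) = ((9 - 162)*(1/80))*18 = -153*1/80*18 = -153/80*18 = -1377/40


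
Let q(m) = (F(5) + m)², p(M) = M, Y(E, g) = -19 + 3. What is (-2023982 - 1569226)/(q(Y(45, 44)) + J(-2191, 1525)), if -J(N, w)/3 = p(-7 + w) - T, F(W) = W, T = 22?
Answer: 3593208/4367 ≈ 822.81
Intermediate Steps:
Y(E, g) = -16
J(N, w) = 87 - 3*w (J(N, w) = -3*((-7 + w) - 1*22) = -3*((-7 + w) - 22) = -3*(-29 + w) = 87 - 3*w)
q(m) = (5 + m)²
(-2023982 - 1569226)/(q(Y(45, 44)) + J(-2191, 1525)) = (-2023982 - 1569226)/((5 - 16)² + (87 - 3*1525)) = -3593208/((-11)² + (87 - 4575)) = -3593208/(121 - 4488) = -3593208/(-4367) = -3593208*(-1/4367) = 3593208/4367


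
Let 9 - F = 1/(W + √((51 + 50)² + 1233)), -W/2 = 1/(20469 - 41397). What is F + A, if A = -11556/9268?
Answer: 22490374992858420/2900812669910771 - 109495296*√11434/1251969214463 ≈ 7.7438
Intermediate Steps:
W = 1/10464 (W = -2/(20469 - 41397) = -2/(-20928) = -2*(-1/20928) = 1/10464 ≈ 9.5566e-5)
A = -2889/2317 (A = -11556*1/9268 = -2889/2317 ≈ -1.2469)
F = 9 - 1/(1/10464 + √11434) (F = 9 - 1/(1/10464 + √((51 + 50)² + 1233)) = 9 - 1/(1/10464 + √(101² + 1233)) = 9 - 1/(1/10464 + √(10201 + 1233)) = 9 - 1/(1/10464 + √11434) ≈ 8.9906)
F + A = (11267722940631/1251969214463 - 109495296*√11434/1251969214463) - 2889/2317 = 22490374992858420/2900812669910771 - 109495296*√11434/1251969214463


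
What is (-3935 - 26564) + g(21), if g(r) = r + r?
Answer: -30457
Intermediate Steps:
g(r) = 2*r
(-3935 - 26564) + g(21) = (-3935 - 26564) + 2*21 = -30499 + 42 = -30457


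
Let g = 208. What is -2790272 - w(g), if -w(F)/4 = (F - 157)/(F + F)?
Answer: -290188237/104 ≈ -2.7903e+6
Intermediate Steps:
w(F) = -2*(-157 + F)/F (w(F) = -4*(F - 157)/(F + F) = -4*(-157 + F)/(2*F) = -4*(-157 + F)*1/(2*F) = -2*(-157 + F)/F)
-2790272 - w(g) = -2790272 - (-2 + 314/208) = -2790272 - (-2 + 314*(1/208)) = -2790272 - (-2 + 157/104) = -2790272 - 1*(-51/104) = -2790272 + 51/104 = -290188237/104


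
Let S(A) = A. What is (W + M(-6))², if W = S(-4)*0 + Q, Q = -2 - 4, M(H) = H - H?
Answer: 36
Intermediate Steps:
M(H) = 0
Q = -6
W = -6 (W = -4*0 - 6 = 0 - 6 = -6)
(W + M(-6))² = (-6 + 0)² = (-6)² = 36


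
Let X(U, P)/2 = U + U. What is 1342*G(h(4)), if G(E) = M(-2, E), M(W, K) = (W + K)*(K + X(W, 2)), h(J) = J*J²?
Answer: 4659424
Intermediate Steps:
X(U, P) = 4*U (X(U, P) = 2*(U + U) = 2*(2*U) = 4*U)
h(J) = J³
M(W, K) = (K + W)*(K + 4*W) (M(W, K) = (W + K)*(K + 4*W) = (K + W)*(K + 4*W))
G(E) = 16 + E² - 10*E (G(E) = E² + 4*(-2)² + 5*E*(-2) = E² + 4*4 - 10*E = E² + 16 - 10*E = 16 + E² - 10*E)
1342*G(h(4)) = 1342*(16 + (4³)² - 10*4³) = 1342*(16 + 64² - 10*64) = 1342*(16 + 4096 - 640) = 1342*3472 = 4659424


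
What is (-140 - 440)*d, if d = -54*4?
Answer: 125280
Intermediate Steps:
d = -216
(-140 - 440)*d = (-140 - 440)*(-216) = -580*(-216) = 125280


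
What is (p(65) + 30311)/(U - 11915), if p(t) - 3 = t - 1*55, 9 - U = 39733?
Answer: -1444/2459 ≈ -0.58723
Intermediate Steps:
U = -39724 (U = 9 - 1*39733 = 9 - 39733 = -39724)
p(t) = -52 + t (p(t) = 3 + (t - 1*55) = 3 + (t - 55) = 3 + (-55 + t) = -52 + t)
(p(65) + 30311)/(U - 11915) = ((-52 + 65) + 30311)/(-39724 - 11915) = (13 + 30311)/(-51639) = 30324*(-1/51639) = -1444/2459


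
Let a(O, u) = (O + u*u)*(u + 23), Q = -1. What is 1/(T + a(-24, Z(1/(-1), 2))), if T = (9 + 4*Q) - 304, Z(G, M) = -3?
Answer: -1/599 ≈ -0.0016694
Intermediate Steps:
a(O, u) = (23 + u)*(O + u**2) (a(O, u) = (O + u**2)*(23 + u) = (23 + u)*(O + u**2))
T = -299 (T = (9 + 4*(-1)) - 304 = (9 - 4) - 304 = 5 - 304 = -299)
1/(T + a(-24, Z(1/(-1), 2))) = 1/(-299 + ((-3)**3 + 23*(-24) + 23*(-3)**2 - 24*(-3))) = 1/(-299 + (-27 - 552 + 23*9 + 72)) = 1/(-299 + (-27 - 552 + 207 + 72)) = 1/(-299 - 300) = 1/(-599) = -1/599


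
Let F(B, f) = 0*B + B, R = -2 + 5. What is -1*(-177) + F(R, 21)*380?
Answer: 1317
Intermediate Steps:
R = 3
F(B, f) = B (F(B, f) = 0 + B = B)
-1*(-177) + F(R, 21)*380 = -1*(-177) + 3*380 = 177 + 1140 = 1317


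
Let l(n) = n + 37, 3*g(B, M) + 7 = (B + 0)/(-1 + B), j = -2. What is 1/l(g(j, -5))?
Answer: 9/314 ≈ 0.028662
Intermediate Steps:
g(B, M) = -7/3 + B/(3*(-1 + B)) (g(B, M) = -7/3 + ((B + 0)/(-1 + B))/3 = -7/3 + (B/(-1 + B))/3 = -7/3 + B/(3*(-1 + B)))
l(n) = 37 + n
1/l(g(j, -5)) = 1/(37 + (7 - 6*(-2))/(3*(-1 - 2))) = 1/(37 + (1/3)*(7 + 12)/(-3)) = 1/(37 + (1/3)*(-1/3)*19) = 1/(37 - 19/9) = 1/(314/9) = 9/314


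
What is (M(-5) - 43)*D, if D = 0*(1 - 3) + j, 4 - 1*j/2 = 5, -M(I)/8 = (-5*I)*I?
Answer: -1914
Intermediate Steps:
M(I) = 40*I**2 (M(I) = -8*(-5*I)*I = -(-40)*I**2 = 40*I**2)
j = -2 (j = 8 - 2*5 = 8 - 10 = -2)
D = -2 (D = 0*(1 - 3) - 2 = 0*(-2) - 2 = 0 - 2 = -2)
(M(-5) - 43)*D = (40*(-5)**2 - 43)*(-2) = (40*25 - 43)*(-2) = (1000 - 43)*(-2) = 957*(-2) = -1914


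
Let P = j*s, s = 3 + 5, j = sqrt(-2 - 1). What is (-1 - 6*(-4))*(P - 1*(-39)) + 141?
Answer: 1038 + 184*I*sqrt(3) ≈ 1038.0 + 318.7*I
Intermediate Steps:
j = I*sqrt(3) (j = sqrt(-3) = I*sqrt(3) ≈ 1.732*I)
s = 8
P = 8*I*sqrt(3) (P = (I*sqrt(3))*8 = 8*I*sqrt(3) ≈ 13.856*I)
(-1 - 6*(-4))*(P - 1*(-39)) + 141 = (-1 - 6*(-4))*(8*I*sqrt(3) - 1*(-39)) + 141 = (-1 + 24)*(8*I*sqrt(3) + 39) + 141 = 23*(39 + 8*I*sqrt(3)) + 141 = (897 + 184*I*sqrt(3)) + 141 = 1038 + 184*I*sqrt(3)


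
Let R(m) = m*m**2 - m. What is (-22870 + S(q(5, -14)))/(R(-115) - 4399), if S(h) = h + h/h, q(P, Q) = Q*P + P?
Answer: 22934/1525159 ≈ 0.015037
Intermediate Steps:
R(m) = m**3 - m
q(P, Q) = P + P*Q (q(P, Q) = P*Q + P = P + P*Q)
S(h) = 1 + h (S(h) = h + 1 = 1 + h)
(-22870 + S(q(5, -14)))/(R(-115) - 4399) = (-22870 + (1 + 5*(1 - 14)))/(((-115)**3 - 1*(-115)) - 4399) = (-22870 + (1 + 5*(-13)))/((-1520875 + 115) - 4399) = (-22870 + (1 - 65))/(-1520760 - 4399) = (-22870 - 64)/(-1525159) = -22934*(-1/1525159) = 22934/1525159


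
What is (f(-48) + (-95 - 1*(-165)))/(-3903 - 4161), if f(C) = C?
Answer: -11/4032 ≈ -0.0027282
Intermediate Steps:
(f(-48) + (-95 - 1*(-165)))/(-3903 - 4161) = (-48 + (-95 - 1*(-165)))/(-3903 - 4161) = (-48 + (-95 + 165))/(-8064) = (-48 + 70)*(-1/8064) = 22*(-1/8064) = -11/4032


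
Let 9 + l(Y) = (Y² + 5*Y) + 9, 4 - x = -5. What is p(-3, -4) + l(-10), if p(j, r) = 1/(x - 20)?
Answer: 549/11 ≈ 49.909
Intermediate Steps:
x = 9 (x = 4 - 1*(-5) = 4 + 5 = 9)
p(j, r) = -1/11 (p(j, r) = 1/(9 - 20) = 1/(-11) = -1/11)
l(Y) = Y² + 5*Y (l(Y) = -9 + ((Y² + 5*Y) + 9) = -9 + (9 + Y² + 5*Y) = Y² + 5*Y)
p(-3, -4) + l(-10) = -1/11 - 10*(5 - 10) = -1/11 - 10*(-5) = -1/11 + 50 = 549/11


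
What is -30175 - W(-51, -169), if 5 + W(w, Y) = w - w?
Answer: -30170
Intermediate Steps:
W(w, Y) = -5 (W(w, Y) = -5 + (w - w) = -5 + 0 = -5)
-30175 - W(-51, -169) = -30175 - 1*(-5) = -30175 + 5 = -30170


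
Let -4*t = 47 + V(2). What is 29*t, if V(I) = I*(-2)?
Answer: -1247/4 ≈ -311.75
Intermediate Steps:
V(I) = -2*I
t = -43/4 (t = -(47 - 2*2)/4 = -(47 - 4)/4 = -¼*43 = -43/4 ≈ -10.750)
29*t = 29*(-43/4) = -1247/4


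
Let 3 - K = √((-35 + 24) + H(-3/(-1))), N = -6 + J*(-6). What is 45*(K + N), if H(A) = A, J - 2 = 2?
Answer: -1215 - 90*I*√2 ≈ -1215.0 - 127.28*I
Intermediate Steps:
J = 4 (J = 2 + 2 = 4)
N = -30 (N = -6 + 4*(-6) = -6 - 24 = -30)
K = 3 - 2*I*√2 (K = 3 - √((-35 + 24) - 3/(-1)) = 3 - √(-11 - 3*(-1)) = 3 - √(-11 + 3) = 3 - √(-8) = 3 - 2*I*√2 ≈ 3.0 - 2.8284*I)
45*(K + N) = 45*((3 - 2*I*√2) - 30) = 45*(-27 - 2*I*√2) = -1215 - 90*I*√2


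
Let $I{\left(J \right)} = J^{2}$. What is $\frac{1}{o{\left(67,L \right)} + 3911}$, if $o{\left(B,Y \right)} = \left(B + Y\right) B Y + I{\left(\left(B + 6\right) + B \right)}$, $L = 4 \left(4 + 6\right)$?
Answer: $\frac{1}{310271} \approx 3.223 \cdot 10^{-6}$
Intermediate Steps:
$L = 40$ ($L = 4 \cdot 10 = 40$)
$o{\left(B,Y \right)} = \left(6 + 2 B\right)^{2} + B Y \left(B + Y\right)$ ($o{\left(B,Y \right)} = \left(B + Y\right) B Y + \left(\left(B + 6\right) + B\right)^{2} = B \left(B + Y\right) Y + \left(\left(6 + B\right) + B\right)^{2} = B Y \left(B + Y\right) + \left(6 + 2 B\right)^{2} = \left(6 + 2 B\right)^{2} + B Y \left(B + Y\right)$)
$\frac{1}{o{\left(67,L \right)} + 3911} = \frac{1}{\left(4 \left(3 + 67\right)^{2} + 67 \cdot 40^{2} + 40 \cdot 67^{2}\right) + 3911} = \frac{1}{\left(4 \cdot 70^{2} + 67 \cdot 1600 + 40 \cdot 4489\right) + 3911} = \frac{1}{\left(4 \cdot 4900 + 107200 + 179560\right) + 3911} = \frac{1}{\left(19600 + 107200 + 179560\right) + 3911} = \frac{1}{306360 + 3911} = \frac{1}{310271}$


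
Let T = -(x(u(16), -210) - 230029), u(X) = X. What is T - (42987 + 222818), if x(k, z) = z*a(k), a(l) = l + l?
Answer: -29056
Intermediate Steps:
a(l) = 2*l
x(k, z) = 2*k*z (x(k, z) = z*(2*k) = 2*k*z)
T = 236749 (T = -(2*16*(-210) - 230029) = -(-6720 - 230029) = -1*(-236749) = 236749)
T - (42987 + 222818) = 236749 - (42987 + 222818) = 236749 - 1*265805 = 236749 - 265805 = -29056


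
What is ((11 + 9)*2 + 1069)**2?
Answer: 1229881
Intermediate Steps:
((11 + 9)*2 + 1069)**2 = (20*2 + 1069)**2 = (40 + 1069)**2 = 1109**2 = 1229881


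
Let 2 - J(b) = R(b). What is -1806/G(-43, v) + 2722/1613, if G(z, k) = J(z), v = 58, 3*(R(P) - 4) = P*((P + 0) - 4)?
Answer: 14256728/3269551 ≈ 4.3605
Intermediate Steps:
R(P) = 4 + P*(-4 + P)/3 (R(P) = 4 + (P*((P + 0) - 4))/3 = 4 + (P*(P - 4))/3 = 4 + (P*(-4 + P))/3 = 4 + P*(-4 + P)/3)
J(b) = -2 - b²/3 + 4*b/3 (J(b) = 2 - (4 - 4*b/3 + b²/3) = 2 + (-4 - b²/3 + 4*b/3) = -2 - b²/3 + 4*b/3)
G(z, k) = -2 - z²/3 + 4*z/3
-1806/G(-43, v) + 2722/1613 = -1806/(-2 - ⅓*(-43)² + (4/3)*(-43)) + 2722/1613 = -1806/(-2 - ⅓*1849 - 172/3) + 2722*(1/1613) = -1806/(-2 - 1849/3 - 172/3) + 2722/1613 = -1806/(-2027/3) + 2722/1613 = -1806*(-3/2027) + 2722/1613 = 5418/2027 + 2722/1613 = 14256728/3269551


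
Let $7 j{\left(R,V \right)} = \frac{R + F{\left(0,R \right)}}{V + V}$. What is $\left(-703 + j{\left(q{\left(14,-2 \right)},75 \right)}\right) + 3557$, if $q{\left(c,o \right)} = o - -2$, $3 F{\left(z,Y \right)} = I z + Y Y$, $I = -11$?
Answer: $2854$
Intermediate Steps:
$F{\left(z,Y \right)} = - \frac{11 z}{3} + \frac{Y^{2}}{3}$ ($F{\left(z,Y \right)} = \frac{- 11 z + Y Y}{3} = \frac{- 11 z + Y^{2}}{3} = \frac{Y^{2} - 11 z}{3} = - \frac{11 z}{3} + \frac{Y^{2}}{3}$)
$q{\left(c,o \right)} = 2 + o$ ($q{\left(c,o \right)} = o + 2 = 2 + o$)
$j{\left(R,V \right)} = \frac{R + \frac{R^{2}}{3}}{14 V}$ ($j{\left(R,V \right)} = \frac{\left(R + \left(\left(- \frac{11}{3}\right) 0 + \frac{R^{2}}{3}\right)\right) \frac{1}{V + V}}{7} = \frac{\left(R + \left(0 + \frac{R^{2}}{3}\right)\right) \frac{1}{2 V}}{7} = \frac{\left(R + \frac{R^{2}}{3}\right) \frac{1}{2 V}}{7} = \frac{\frac{1}{2} \frac{1}{V} \left(R + \frac{R^{2}}{3}\right)}{7} = \frac{R + \frac{R^{2}}{3}}{14 V}$)
$\left(-703 + j{\left(q{\left(14,-2 \right)},75 \right)}\right) + 3557 = \left(-703 + \frac{\left(2 - 2\right) \left(3 + \left(2 - 2\right)\right)}{42 \cdot 75}\right) + 3557 = \left(-703 + \frac{1}{42} \cdot 0 \cdot \frac{1}{75} \left(3 + 0\right)\right) + 3557 = \left(-703 + \frac{1}{42} \cdot 0 \cdot \frac{1}{75} \cdot 3\right) + 3557 = \left(-703 + 0\right) + 3557 = -703 + 3557 = 2854$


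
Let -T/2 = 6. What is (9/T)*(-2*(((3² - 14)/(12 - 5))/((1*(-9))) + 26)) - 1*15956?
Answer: -668509/42 ≈ -15917.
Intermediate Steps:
T = -12 (T = -2*6 = -12)
(9/T)*(-2*(((3² - 14)/(12 - 5))/((1*(-9))) + 26)) - 1*15956 = (9/(-12))*(-2*(((3² - 14)/(12 - 5))/((1*(-9))) + 26)) - 1*15956 = (9*(-1/12))*(-2*(((9 - 14)/7)/(-9) + 26)) - 15956 = -(-3)*(-5*⅐*(-⅑) + 26)/2 - 15956 = -(-3)*(-5/7*(-⅑) + 26)/2 - 15956 = -(-3)*(5/63 + 26)/2 - 15956 = -(-3)*1643/(2*63) - 15956 = -¾*(-3286/63) - 15956 = 1643/42 - 15956 = -668509/42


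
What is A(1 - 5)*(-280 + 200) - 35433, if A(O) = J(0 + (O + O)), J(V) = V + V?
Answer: -34153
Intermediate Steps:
J(V) = 2*V
A(O) = 4*O (A(O) = 2*(0 + (O + O)) = 2*(0 + 2*O) = 2*(2*O) = 4*O)
A(1 - 5)*(-280 + 200) - 35433 = (4*(1 - 5))*(-280 + 200) - 35433 = (4*(-4))*(-80) - 35433 = -16*(-80) - 35433 = 1280 - 35433 = -34153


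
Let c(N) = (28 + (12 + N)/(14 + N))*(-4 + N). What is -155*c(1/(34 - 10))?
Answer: 143200625/8088 ≈ 17705.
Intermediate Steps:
c(N) = (-4 + N)*(28 + (12 + N)/(14 + N)) (c(N) = (28 + (12 + N)/(14 + N))*(-4 + N) = (-4 + N)*(28 + (12 + N)/(14 + N)))
-155*c(1/(34 - 10)) = -155*(-1616 + 29*(1/(34 - 10))² + 288/(34 - 10))/(14 + 1/(34 - 10)) = -155*(-1616 + 29*(1/24)² + 288/24)/(14 + 1/24) = -155*(-1616 + 29*(1/24)² + 288*(1/24))/(14 + 1/24) = -155*(-1616 + 29*(1/576) + 12)/337/24 = -3720*(-1616 + 29/576 + 12)/337 = -3720*(-923875)/(337*576) = -155*(-923875/8088) = 143200625/8088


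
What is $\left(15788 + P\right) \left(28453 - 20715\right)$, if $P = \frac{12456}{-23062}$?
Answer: $\frac{1408665757600}{11531} \approx 1.2216 \cdot 10^{8}$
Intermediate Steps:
$P = - \frac{6228}{11531}$ ($P = 12456 \left(- \frac{1}{23062}\right) = - \frac{6228}{11531} \approx -0.54011$)
$\left(15788 + P\right) \left(28453 - 20715\right) = \left(15788 - \frac{6228}{11531}\right) \left(28453 - 20715\right) = \frac{182045200}{11531} \cdot 7738 = \frac{1408665757600}{11531}$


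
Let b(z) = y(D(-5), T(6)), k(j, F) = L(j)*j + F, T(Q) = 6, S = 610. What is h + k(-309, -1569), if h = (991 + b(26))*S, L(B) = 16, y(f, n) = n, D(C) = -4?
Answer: 601657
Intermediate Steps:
k(j, F) = F + 16*j (k(j, F) = 16*j + F = F + 16*j)
b(z) = 6
h = 608170 (h = (991 + 6)*610 = 997*610 = 608170)
h + k(-309, -1569) = 608170 + (-1569 + 16*(-309)) = 608170 + (-1569 - 4944) = 608170 - 6513 = 601657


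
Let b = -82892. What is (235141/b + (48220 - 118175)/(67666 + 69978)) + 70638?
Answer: 50369512691010/713099153 ≈ 70635.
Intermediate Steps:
(235141/b + (48220 - 118175)/(67666 + 69978)) + 70638 = (235141/(-82892) + (48220 - 118175)/(67666 + 69978)) + 70638 = (235141*(-1/82892) - 69955/137644) + 70638 = (-235141/82892 - 69955*1/137644) + 70638 = (-235141/82892 - 69955/137644) + 70638 = -2385278604/713099153 + 70638 = 50369512691010/713099153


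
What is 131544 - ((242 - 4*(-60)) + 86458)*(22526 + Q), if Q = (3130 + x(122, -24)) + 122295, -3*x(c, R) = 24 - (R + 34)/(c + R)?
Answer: -90034250832/7 ≈ -1.2862e+10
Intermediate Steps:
x(c, R) = -8 + (34 + R)/(3*(R + c)) (x(c, R) = -(24 - (R + 34)/(c + R))/3 = -(24 - (34 + R)/(R + c))/3 = -8 + (34 + R)/(3*(R + c)))
Q = 18436304/147 (Q = (3130 + (34 - 24*122 - 23*(-24))/(3*(-24 + 122))) + 122295 = (3130 + (⅓)*(34 - 2928 + 552)/98) + 122295 = (3130 + (⅓)*(1/98)*(-2342)) + 122295 = (3130 - 1171/147) + 122295 = 458939/147 + 122295 = 18436304/147 ≈ 1.2542e+5)
131544 - ((242 - 4*(-60)) + 86458)*(22526 + Q) = 131544 - ((242 - 4*(-60)) + 86458)*(22526 + 18436304/147) = 131544 - ((242 + 240) + 86458)*21747626/147 = 131544 - (482 + 86458)*21747626/147 = 131544 - 86940*21747626/147 = 131544 - 1*90035171640/7 = 131544 - 90035171640/7 = -90034250832/7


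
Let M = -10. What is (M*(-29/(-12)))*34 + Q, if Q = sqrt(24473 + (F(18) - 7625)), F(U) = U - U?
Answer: -2465/3 + 36*sqrt(13) ≈ -691.87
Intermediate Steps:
F(U) = 0
Q = 36*sqrt(13) (Q = sqrt(24473 + (0 - 7625)) = sqrt(24473 - 7625) = sqrt(16848) = 36*sqrt(13) ≈ 129.80)
(M*(-29/(-12)))*34 + Q = -(-290)/(-12)*34 + 36*sqrt(13) = -(-290)*(-1)/12*34 + 36*sqrt(13) = -10*29/12*34 + 36*sqrt(13) = -145/6*34 + 36*sqrt(13) = -2465/3 + 36*sqrt(13)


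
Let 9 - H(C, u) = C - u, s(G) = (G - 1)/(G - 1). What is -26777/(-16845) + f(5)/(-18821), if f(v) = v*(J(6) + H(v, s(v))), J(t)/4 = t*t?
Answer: 491420392/317039745 ≈ 1.5500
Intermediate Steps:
s(G) = 1 (s(G) = (-1 + G)/(-1 + G) = 1)
J(t) = 4*t² (J(t) = 4*(t*t) = 4*t²)
H(C, u) = 9 + u - C (H(C, u) = 9 - (C - u) = 9 + (u - C) = 9 + u - C)
f(v) = v*(154 - v) (f(v) = v*(4*6² + (9 + 1 - v)) = v*(4*36 + (10 - v)) = v*(144 + (10 - v)) = v*(154 - v))
-26777/(-16845) + f(5)/(-18821) = -26777/(-16845) + (5*(154 - 1*5))/(-18821) = -26777*(-1/16845) + (5*(154 - 5))*(-1/18821) = 26777/16845 + (5*149)*(-1/18821) = 26777/16845 + 745*(-1/18821) = 26777/16845 - 745/18821 = 491420392/317039745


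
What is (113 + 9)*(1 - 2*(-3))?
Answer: 854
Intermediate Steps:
(113 + 9)*(1 - 2*(-3)) = 122*(1 + 6) = 122*7 = 854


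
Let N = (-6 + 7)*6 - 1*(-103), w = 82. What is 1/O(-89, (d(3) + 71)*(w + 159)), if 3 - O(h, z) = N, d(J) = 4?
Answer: -1/106 ≈ -0.0094340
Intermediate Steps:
N = 109 (N = 1*6 + 103 = 6 + 103 = 109)
O(h, z) = -106 (O(h, z) = 3 - 1*109 = 3 - 109 = -106)
1/O(-89, (d(3) + 71)*(w + 159)) = 1/(-106) = -1/106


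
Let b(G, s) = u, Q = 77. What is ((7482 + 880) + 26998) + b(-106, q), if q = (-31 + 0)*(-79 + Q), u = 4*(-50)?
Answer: 35160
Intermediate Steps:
u = -200
q = 62 (q = (-31 + 0)*(-79 + 77) = -31*(-2) = 62)
b(G, s) = -200
((7482 + 880) + 26998) + b(-106, q) = ((7482 + 880) + 26998) - 200 = (8362 + 26998) - 200 = 35360 - 200 = 35160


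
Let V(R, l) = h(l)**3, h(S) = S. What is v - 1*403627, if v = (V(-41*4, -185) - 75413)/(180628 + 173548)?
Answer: -71480701695/177088 ≈ -4.0365e+5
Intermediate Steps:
V(R, l) = l**3
v = -3203519/177088 (v = ((-185)**3 - 75413)/(180628 + 173548) = (-6331625 - 75413)/354176 = -6407038*1/354176 = -3203519/177088 ≈ -18.090)
v - 1*403627 = -3203519/177088 - 1*403627 = -3203519/177088 - 403627 = -71480701695/177088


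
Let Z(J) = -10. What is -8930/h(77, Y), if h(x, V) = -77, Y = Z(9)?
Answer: 8930/77 ≈ 115.97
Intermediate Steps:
Y = -10
-8930/h(77, Y) = -8930/(-77) = -8930*(-1/77) = 8930/77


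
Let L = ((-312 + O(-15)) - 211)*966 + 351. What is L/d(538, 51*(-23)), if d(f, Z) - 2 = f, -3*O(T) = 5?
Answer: -506477/540 ≈ -937.92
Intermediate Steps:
O(T) = -5/3 (O(T) = -1/3*5 = -5/3)
d(f, Z) = 2 + f
L = -506477 (L = ((-312 - 5/3) - 211)*966 + 351 = (-941/3 - 211)*966 + 351 = -1574/3*966 + 351 = -506828 + 351 = -506477)
L/d(538, 51*(-23)) = -506477/(2 + 538) = -506477/540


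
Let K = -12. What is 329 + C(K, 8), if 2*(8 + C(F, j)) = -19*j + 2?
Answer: 246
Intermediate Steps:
C(F, j) = -7 - 19*j/2 (C(F, j) = -8 + (-19*j + 2)/2 = -8 + (2 - 19*j)/2 = -8 + (1 - 19*j/2) = -7 - 19*j/2)
329 + C(K, 8) = 329 + (-7 - 19/2*8) = 329 + (-7 - 76) = 329 - 83 = 246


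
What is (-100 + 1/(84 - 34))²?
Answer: 24990001/2500 ≈ 9996.0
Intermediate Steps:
(-100 + 1/(84 - 34))² = (-100 + 1/50)² = (-4999/50)² = 24990001/2500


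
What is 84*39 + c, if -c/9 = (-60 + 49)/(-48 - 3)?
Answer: 55659/17 ≈ 3274.1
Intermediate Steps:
c = -33/17 (c = -9*(-60 + 49)/(-48 - 3) = -(-99)/(-51) = -(-99)*(-1)/51 = -9*11/51 = -33/17 ≈ -1.9412)
84*39 + c = 84*39 - 33/17 = 3276 - 33/17 = 55659/17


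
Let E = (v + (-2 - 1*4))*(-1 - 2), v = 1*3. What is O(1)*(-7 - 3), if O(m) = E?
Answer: -90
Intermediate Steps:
v = 3
E = 9 (E = (3 + (-2 - 1*4))*(-1 - 2) = (3 + (-2 - 4))*(-3) = (3 - 6)*(-3) = -3*(-3) = 9)
O(m) = 9
O(1)*(-7 - 3) = 9*(-7 - 3) = 9*(-10) = -90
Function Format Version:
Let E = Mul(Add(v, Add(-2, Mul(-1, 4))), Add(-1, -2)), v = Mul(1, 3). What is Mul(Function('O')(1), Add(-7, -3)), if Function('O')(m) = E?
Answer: -90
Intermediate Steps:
v = 3
E = 9 (E = Mul(Add(3, Add(-2, Mul(-1, 4))), Add(-1, -2)) = Mul(Add(3, Add(-2, -4)), -3) = Mul(Add(3, -6), -3) = Mul(-3, -3) = 9)
Function('O')(m) = 9
Mul(Function('O')(1), Add(-7, -3)) = Mul(9, Add(-7, -3)) = Mul(9, -10) = -90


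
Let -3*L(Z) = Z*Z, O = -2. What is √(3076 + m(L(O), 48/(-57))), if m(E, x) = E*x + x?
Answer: 2*√2498709/57 ≈ 55.464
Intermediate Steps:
L(Z) = -Z²/3 (L(Z) = -Z*Z/3 = -Z²/3)
m(E, x) = x + E*x
√(3076 + m(L(O), 48/(-57))) = √(3076 + (48/(-57))*(1 - ⅓*(-2)²)) = √(3076 + (48*(-1/57))*(1 - ⅓*4)) = √(3076 - 16*(1 - 4/3)/19) = √(3076 - 16/19*(-⅓)) = √(3076 + 16/57) = √(175348/57) = 2*√2498709/57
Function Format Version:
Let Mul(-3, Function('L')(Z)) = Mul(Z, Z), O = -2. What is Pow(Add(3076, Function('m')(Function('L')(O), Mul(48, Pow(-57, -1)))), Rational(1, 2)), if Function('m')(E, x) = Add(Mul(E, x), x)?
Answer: Mul(Rational(2, 57), Pow(2498709, Rational(1, 2))) ≈ 55.464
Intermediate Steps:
Function('L')(Z) = Mul(Rational(-1, 3), Pow(Z, 2)) (Function('L')(Z) = Mul(Rational(-1, 3), Mul(Z, Z)) = Mul(Rational(-1, 3), Pow(Z, 2)))
Function('m')(E, x) = Add(x, Mul(E, x))
Pow(Add(3076, Function('m')(Function('L')(O), Mul(48, Pow(-57, -1)))), Rational(1, 2)) = Pow(Add(3076, Mul(Mul(48, Pow(-57, -1)), Add(1, Mul(Rational(-1, 3), Pow(-2, 2))))), Rational(1, 2)) = Pow(Add(3076, Mul(Mul(48, Rational(-1, 57)), Add(1, Mul(Rational(-1, 3), 4)))), Rational(1, 2)) = Pow(Add(3076, Mul(Rational(-16, 19), Add(1, Rational(-4, 3)))), Rational(1, 2)) = Pow(Add(3076, Mul(Rational(-16, 19), Rational(-1, 3))), Rational(1, 2)) = Pow(Add(3076, Rational(16, 57)), Rational(1, 2)) = Pow(Rational(175348, 57), Rational(1, 2)) = Mul(Rational(2, 57), Pow(2498709, Rational(1, 2)))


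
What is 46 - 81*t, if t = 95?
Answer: -7649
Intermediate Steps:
46 - 81*t = 46 - 81*95 = 46 - 7695 = -7649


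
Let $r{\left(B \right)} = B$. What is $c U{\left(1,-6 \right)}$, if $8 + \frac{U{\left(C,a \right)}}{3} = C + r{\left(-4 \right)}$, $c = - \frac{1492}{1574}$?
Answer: $\frac{24618}{787} \approx 31.281$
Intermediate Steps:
$c = - \frac{746}{787}$ ($c = \left(-1492\right) \frac{1}{1574} = - \frac{746}{787} \approx -0.9479$)
$U{\left(C,a \right)} = -36 + 3 C$ ($U{\left(C,a \right)} = -24 + 3 \left(C - 4\right) = -24 + 3 \left(-4 + C\right) = -24 + \left(-12 + 3 C\right) = -36 + 3 C$)
$c U{\left(1,-6 \right)} = - \frac{746 \left(-36 + 3 \cdot 1\right)}{787} = - \frac{746 \left(-36 + 3\right)}{787} = \left(- \frac{746}{787}\right) \left(-33\right) = \frac{24618}{787}$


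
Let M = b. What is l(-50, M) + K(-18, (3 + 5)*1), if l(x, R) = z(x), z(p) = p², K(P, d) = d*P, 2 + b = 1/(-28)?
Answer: 2356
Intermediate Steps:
b = -57/28 (b = -2 + 1/(-28) = -2 - 1/28 = -57/28 ≈ -2.0357)
K(P, d) = P*d
M = -57/28 ≈ -2.0357
l(x, R) = x²
l(-50, M) + K(-18, (3 + 5)*1) = (-50)² - 18*(3 + 5) = 2500 - 144 = 2356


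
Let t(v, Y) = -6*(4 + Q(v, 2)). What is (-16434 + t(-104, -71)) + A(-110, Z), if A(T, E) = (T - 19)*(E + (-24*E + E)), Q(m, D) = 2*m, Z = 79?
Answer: 208992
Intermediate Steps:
A(T, E) = -22*E*(-19 + T) (A(T, E) = (-19 + T)*(E - 23*E) = (-19 + T)*(-22*E) = -22*E*(-19 + T))
t(v, Y) = -24 - 12*v (t(v, Y) = -6*(4 + 2*v) = -24 - 12*v)
(-16434 + t(-104, -71)) + A(-110, Z) = (-16434 + (-24 - 12*(-104))) + 22*79*(19 - 1*(-110)) = (-16434 + (-24 + 1248)) + 22*79*(19 + 110) = (-16434 + 1224) + 22*79*129 = -15210 + 224202 = 208992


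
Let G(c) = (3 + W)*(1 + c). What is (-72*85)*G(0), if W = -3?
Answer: 0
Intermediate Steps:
G(c) = 0 (G(c) = (3 - 3)*(1 + c) = 0*(1 + c) = 0)
(-72*85)*G(0) = -72*85*0 = -6120*0 = 0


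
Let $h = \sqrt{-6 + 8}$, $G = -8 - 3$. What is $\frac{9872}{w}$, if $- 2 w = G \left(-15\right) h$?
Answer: $- \frac{9872 \sqrt{2}}{165} \approx -84.613$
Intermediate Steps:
$G = -11$
$h = \sqrt{2} \approx 1.4142$
$w = - \frac{165 \sqrt{2}}{2}$ ($w = - \frac{\left(-11\right) \left(-15\right) \sqrt{2}}{2} = - \frac{165 \sqrt{2}}{2} \approx -116.67$)
$\frac{9872}{w} = \frac{9872}{\left(- \frac{165}{2}\right) \sqrt{2}} = 9872 \left(- \frac{\sqrt{2}}{165}\right) = - \frac{9872 \sqrt{2}}{165}$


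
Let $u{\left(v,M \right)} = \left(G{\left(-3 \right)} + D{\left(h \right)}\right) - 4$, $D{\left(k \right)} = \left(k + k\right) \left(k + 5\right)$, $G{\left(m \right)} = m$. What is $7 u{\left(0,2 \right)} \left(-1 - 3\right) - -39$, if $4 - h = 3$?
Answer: $-101$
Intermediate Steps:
$h = 1$ ($h = 4 - 3 = 1$)
$D{\left(k \right)} = 2 k \left(5 + k\right)$
$u{\left(v,M \right)} = 5$ ($u{\left(v,M \right)} = \left(-3 + 2 \cdot 1 \left(5 + 1\right)\right) - 4 = \left(-3 + 2 \cdot 1 \cdot 6\right) - 4 = \left(-3 + 12\right) - 4 = 9 - 4 = 5$)
$7 u{\left(0,2 \right)} \left(-1 - 3\right) - -39 = 7 \cdot 5 \left(-1 - 3\right) - -39 = 35 \left(-1 - 3\right) + 39 = 35 \left(-4\right) + 39 = -140 + 39 = -101$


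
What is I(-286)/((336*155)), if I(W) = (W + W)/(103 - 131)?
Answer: 143/364560 ≈ 0.00039225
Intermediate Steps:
I(W) = -W/14 (I(W) = (2*W)/(-28) = (2*W)*(-1/28) = -W/14)
I(-286)/((336*155)) = (-1/14*(-286))/((336*155)) = (143/7)/52080 = (143/7)*(1/52080) = 143/364560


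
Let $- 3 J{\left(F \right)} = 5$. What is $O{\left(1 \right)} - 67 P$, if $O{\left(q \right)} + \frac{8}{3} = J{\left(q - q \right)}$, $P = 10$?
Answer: $- \frac{2023}{3} \approx -674.33$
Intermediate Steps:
$J{\left(F \right)} = - \frac{5}{3}$ ($J{\left(F \right)} = \left(- \frac{1}{3}\right) 5 = - \frac{5}{3}$)
$O{\left(q \right)} = - \frac{13}{3}$ ($O{\left(q \right)} = - \frac{8}{3} - \frac{5}{3} = - \frac{13}{3}$)
$O{\left(1 \right)} - 67 P = - \frac{13}{3} - 670 = - \frac{2023}{3}$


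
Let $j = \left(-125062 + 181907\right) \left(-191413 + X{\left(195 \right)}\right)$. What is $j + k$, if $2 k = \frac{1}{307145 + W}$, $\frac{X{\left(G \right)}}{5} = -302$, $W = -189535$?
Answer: $- \frac{2579589040470699}{235220} \approx -1.0967 \cdot 10^{10}$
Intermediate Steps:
$X{\left(G \right)} = -1510$ ($X{\left(G \right)} = 5 \left(-302\right) = -1510$)
$k = \frac{1}{235220}$ ($k = \frac{1}{2 \left(307145 - 189535\right)} = \frac{1}{2 \cdot 117610} = \frac{1}{2} \cdot \frac{1}{117610} = \frac{1}{235220} \approx 4.2513 \cdot 10^{-6}$)
$j = -10966707935$ ($j = \left(-125062 + 181907\right) \left(-191413 - 1510\right) = 56845 \left(-192923\right) = -10966707935$)
$j + k = -10966707935 + \frac{1}{235220} = - \frac{2579589040470699}{235220}$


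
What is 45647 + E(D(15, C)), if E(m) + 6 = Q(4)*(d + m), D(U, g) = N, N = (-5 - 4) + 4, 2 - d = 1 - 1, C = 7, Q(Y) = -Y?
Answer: 45653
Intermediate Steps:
d = 2 (d = 2 - (1 - 1) = 2 - 1*0 = 2 + 0 = 2)
N = -5 (N = -9 + 4 = -5)
D(U, g) = -5
E(m) = -14 - 4*m (E(m) = -6 + (-1*4)*(2 + m) = -6 - 4*(2 + m) = -6 + (-8 - 4*m) = -14 - 4*m)
45647 + E(D(15, C)) = 45647 + (-14 - 4*(-5)) = 45647 + (-14 + 20) = 45647 + 6 = 45653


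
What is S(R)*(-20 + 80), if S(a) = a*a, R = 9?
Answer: 4860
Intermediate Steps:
S(a) = a**2
S(R)*(-20 + 80) = 9**2*(-20 + 80) = 81*60 = 4860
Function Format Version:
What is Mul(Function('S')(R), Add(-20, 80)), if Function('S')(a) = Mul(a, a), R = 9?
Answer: 4860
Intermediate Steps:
Function('S')(a) = Pow(a, 2)
Mul(Function('S')(R), Add(-20, 80)) = Mul(Pow(9, 2), Add(-20, 80)) = Mul(81, 60) = 4860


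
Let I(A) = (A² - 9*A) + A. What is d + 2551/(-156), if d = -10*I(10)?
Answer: -33751/156 ≈ -216.35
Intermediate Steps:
I(A) = A² - 8*A
d = -200 (d = -100*(-8 + 10) = -100*2 = -10*20 = -200)
d + 2551/(-156) = -200 + 2551/(-156) = -200 + 2551*(-1/156) = -200 - 2551/156 = -33751/156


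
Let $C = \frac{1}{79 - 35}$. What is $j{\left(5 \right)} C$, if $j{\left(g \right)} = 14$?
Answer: $\frac{7}{22} \approx 0.31818$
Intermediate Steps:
$C = \frac{1}{44} \approx 0.022727$
$j{\left(5 \right)} C = 14 \cdot \frac{1}{44} = \frac{7}{22}$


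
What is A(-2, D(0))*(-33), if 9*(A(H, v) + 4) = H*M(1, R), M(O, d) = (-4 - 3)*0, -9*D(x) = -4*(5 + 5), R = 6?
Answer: 132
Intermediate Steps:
D(x) = 40/9 (D(x) = -(-4)*(5 + 5)/9 = -(-4)*10/9 = -1/9*(-40) = 40/9)
M(O, d) = 0 (M(O, d) = -7*0 = 0)
A(H, v) = -4 (A(H, v) = -4 + (H*0)/9 = -4 + (1/9)*0 = -4 + 0 = -4)
A(-2, D(0))*(-33) = -4*(-33) = 132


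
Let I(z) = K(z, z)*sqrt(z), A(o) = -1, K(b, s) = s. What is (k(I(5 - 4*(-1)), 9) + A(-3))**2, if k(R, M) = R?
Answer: 676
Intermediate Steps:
I(z) = z**(3/2) (I(z) = z*sqrt(z) = z**(3/2))
(k(I(5 - 4*(-1)), 9) + A(-3))**2 = ((5 - 4*(-1))**(3/2) - 1)**2 = ((5 + 4)**(3/2) - 1)**2 = (9**(3/2) - 1)**2 = (27 - 1)**2 = 26**2 = 676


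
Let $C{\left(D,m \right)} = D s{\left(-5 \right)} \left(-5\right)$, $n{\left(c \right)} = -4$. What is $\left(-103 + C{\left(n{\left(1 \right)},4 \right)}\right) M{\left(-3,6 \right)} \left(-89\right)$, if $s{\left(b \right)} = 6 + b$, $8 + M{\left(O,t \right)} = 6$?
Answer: $-14774$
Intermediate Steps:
$M{\left(O,t \right)} = -2$ ($M{\left(O,t \right)} = -8 + 6 = -2$)
$C{\left(D,m \right)} = - 5 D$ ($C{\left(D,m \right)} = D \left(6 - 5\right) \left(-5\right) = D 1 \left(-5\right) = D \left(-5\right) = - 5 D$)
$\left(-103 + C{\left(n{\left(1 \right)},4 \right)}\right) M{\left(-3,6 \right)} \left(-89\right) = \left(-103 - -20\right) \left(\left(-2\right) \left(-89\right)\right) = \left(-103 + 20\right) 178 = \left(-83\right) 178 = -14774$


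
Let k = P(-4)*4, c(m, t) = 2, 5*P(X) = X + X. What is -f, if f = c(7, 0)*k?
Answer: 64/5 ≈ 12.800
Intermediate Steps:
P(X) = 2*X/5 (P(X) = (X + X)/5 = (2*X)/5 = 2*X/5)
k = -32/5 (k = ((2/5)*(-4))*4 = -8/5*4 = -32/5 ≈ -6.4000)
f = -64/5 (f = 2*(-32/5) = -64/5 ≈ -12.800)
-f = -1*(-64/5) = 64/5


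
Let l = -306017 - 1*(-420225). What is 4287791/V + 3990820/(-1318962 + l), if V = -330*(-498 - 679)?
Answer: 1807829481107/233969250570 ≈ 7.7268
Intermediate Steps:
l = 114208 (l = -306017 + 420225 = 114208)
V = 388410 (V = -330*(-1177) = 388410)
4287791/V + 3990820/(-1318962 + l) = 4287791/388410 + 3990820/(-1318962 + 114208) = 4287791*(1/388410) + 3990820/(-1204754) = 4287791/388410 + 3990820*(-1/1204754) = 4287791/388410 - 1995410/602377 = 1807829481107/233969250570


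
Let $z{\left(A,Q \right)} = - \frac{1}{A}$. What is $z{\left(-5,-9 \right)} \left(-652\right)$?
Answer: $- \frac{652}{5} \approx -130.4$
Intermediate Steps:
$z{\left(-5,-9 \right)} \left(-652\right) = - \frac{1}{-5} \left(-652\right) = \left(-1\right) \left(- \frac{1}{5}\right) \left(-652\right) = \frac{1}{5} \left(-652\right) = - \frac{652}{5}$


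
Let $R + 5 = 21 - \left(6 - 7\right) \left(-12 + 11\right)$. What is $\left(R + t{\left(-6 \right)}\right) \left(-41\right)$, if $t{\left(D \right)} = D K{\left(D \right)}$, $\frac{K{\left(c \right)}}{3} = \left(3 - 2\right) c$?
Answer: $-5043$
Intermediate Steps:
$K{\left(c \right)} = 3 c$ ($K{\left(c \right)} = 3 \left(3 - 2\right) c = 3 \cdot 1 c = 3 c$)
$R = 15$ ($R = -5 + \left(21 - \left(6 - 7\right) \left(-12 + 11\right)\right) = -5 + \left(21 - \left(-1\right) \left(-1\right)\right) = -5 + \left(21 - 1\right) = -5 + 20 = 15$)
$t{\left(D \right)} = 3 D^{2}$ ($t{\left(D \right)} = D 3 D = 3 D^{2}$)
$\left(R + t{\left(-6 \right)}\right) \left(-41\right) = \left(15 + 3 \left(-6\right)^{2}\right) \left(-41\right) = \left(15 + 3 \cdot 36\right) \left(-41\right) = \left(15 + 108\right) \left(-41\right) = 123 \left(-41\right) = -5043$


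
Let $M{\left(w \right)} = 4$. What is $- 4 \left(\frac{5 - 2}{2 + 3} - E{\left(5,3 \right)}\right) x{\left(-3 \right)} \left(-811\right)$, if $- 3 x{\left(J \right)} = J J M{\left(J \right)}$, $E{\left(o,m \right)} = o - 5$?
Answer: $- \frac{116784}{5} \approx -23357.0$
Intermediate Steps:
$E{\left(o,m \right)} = -5 + o$
$x{\left(J \right)} = - \frac{4 J^{2}}{3}$ ($x{\left(J \right)} = - \frac{J J 4}{3} = - \frac{J^{2} \cdot 4}{3} = - \frac{4 J^{2}}{3}$)
$- 4 \left(\frac{5 - 2}{2 + 3} - E{\left(5,3 \right)}\right) x{\left(-3 \right)} \left(-811\right) = - 4 \left(\frac{5 - 2}{2 + 3} - \left(-5 + 5\right)\right) \left(- \frac{4 \left(-3\right)^{2}}{3}\right) \left(-811\right) = - 4 \left(\frac{3}{5} - 0\right) \left(\left(- \frac{4}{3}\right) 9\right) \left(-811\right) = - 4 \left(3 \cdot \frac{1}{5} + 0\right) \left(-12\right) \left(-811\right) = - 4 \left(\frac{3}{5} + 0\right) \left(-12\right) \left(-811\right) = \left(-4\right) \frac{3}{5} \left(-12\right) \left(-811\right) = \left(- \frac{12}{5}\right) \left(-12\right) \left(-811\right) = \frac{144}{5} \left(-811\right) = - \frac{116784}{5}$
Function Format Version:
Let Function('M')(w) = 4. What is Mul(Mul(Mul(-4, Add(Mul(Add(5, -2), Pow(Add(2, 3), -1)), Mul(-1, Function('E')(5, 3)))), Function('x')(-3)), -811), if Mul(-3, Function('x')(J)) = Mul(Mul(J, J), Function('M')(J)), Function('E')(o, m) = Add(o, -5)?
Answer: Rational(-116784, 5) ≈ -23357.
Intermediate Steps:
Function('E')(o, m) = Add(-5, o)
Function('x')(J) = Mul(Rational(-4, 3), Pow(J, 2)) (Function('x')(J) = Mul(Rational(-1, 3), Mul(Mul(J, J), 4)) = Mul(Rational(-1, 3), Mul(Pow(J, 2), 4)) = Mul(Rational(-1, 3), Mul(4, Pow(J, 2))) = Mul(Rational(-4, 3), Pow(J, 2)))
Mul(Mul(Mul(-4, Add(Mul(Add(5, -2), Pow(Add(2, 3), -1)), Mul(-1, Function('E')(5, 3)))), Function('x')(-3)), -811) = Mul(Mul(Mul(-4, Add(Mul(Add(5, -2), Pow(Add(2, 3), -1)), Mul(-1, Add(-5, 5)))), Mul(Rational(-4, 3), Pow(-3, 2))), -811) = Mul(Mul(Mul(-4, Add(Mul(3, Pow(5, -1)), Mul(-1, 0))), Mul(Rational(-4, 3), 9)), -811) = Mul(Mul(Mul(-4, Add(Mul(3, Rational(1, 5)), 0)), -12), -811) = Mul(Mul(Mul(-4, Add(Rational(3, 5), 0)), -12), -811) = Mul(Mul(Mul(-4, Rational(3, 5)), -12), -811) = Mul(Mul(Rational(-12, 5), -12), -811) = Mul(Rational(144, 5), -811) = Rational(-116784, 5)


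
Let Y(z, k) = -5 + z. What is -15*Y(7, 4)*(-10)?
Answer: 300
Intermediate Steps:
-15*Y(7, 4)*(-10) = -15*(-5 + 7)*(-10) = -15*2*(-10) = -30*(-10) = 300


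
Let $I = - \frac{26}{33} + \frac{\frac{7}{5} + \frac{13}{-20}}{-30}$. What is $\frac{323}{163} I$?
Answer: $- \frac{346579}{215160} \approx -1.6108$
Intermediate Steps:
$I = - \frac{1073}{1320}$ ($I = \left(-26\right) \frac{1}{33} + \left(7 \cdot \frac{1}{5} + 13 \left(- \frac{1}{20}\right)\right) \left(- \frac{1}{30}\right) = - \frac{26}{33} + \left(\frac{7}{5} - \frac{13}{20}\right) \left(- \frac{1}{30}\right) = - \frac{26}{33} + \frac{3}{4} \left(- \frac{1}{30}\right) = - \frac{26}{33} - \frac{1}{40} = - \frac{1073}{1320} \approx -0.81288$)
$\frac{323}{163} I = \frac{323}{163} \left(- \frac{1073}{1320}\right) = - \frac{346579}{215160}$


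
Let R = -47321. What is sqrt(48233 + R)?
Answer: 4*sqrt(57) ≈ 30.199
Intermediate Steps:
sqrt(48233 + R) = sqrt(48233 - 47321) = sqrt(912) = 4*sqrt(57)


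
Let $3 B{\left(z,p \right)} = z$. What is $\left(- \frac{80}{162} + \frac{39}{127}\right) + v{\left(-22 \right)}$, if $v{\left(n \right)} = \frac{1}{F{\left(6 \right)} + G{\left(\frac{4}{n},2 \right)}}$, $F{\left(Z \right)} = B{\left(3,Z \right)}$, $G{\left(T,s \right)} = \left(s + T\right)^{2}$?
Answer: $\frac{243886}{5359527} \approx 0.045505$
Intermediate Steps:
$B{\left(z,p \right)} = \frac{z}{3}$
$G{\left(T,s \right)} = \left(T + s\right)^{2}$
$F{\left(Z \right)} = 1$ ($F{\left(Z \right)} = \frac{1}{3} \cdot 3 = 1$)
$v{\left(n \right)} = \frac{1}{1 + \left(2 + \frac{4}{n}\right)^{2}}$ ($v{\left(n \right)} = \frac{1}{1 + \left(\frac{4}{n} + 2\right)^{2}} = \frac{1}{1 + \left(2 + \frac{4}{n}\right)^{2}}$)
$\left(- \frac{80}{162} + \frac{39}{127}\right) + v{\left(-22 \right)} = \left(- \frac{80}{162} + \frac{39}{127}\right) + \frac{\left(-22\right)^{2}}{\left(-22\right)^{2} + 4 \left(2 - 22\right)^{2}} = \left(\left(-80\right) \frac{1}{162} + 39 \cdot \frac{1}{127}\right) + \frac{484}{484 + 4 \left(-20\right)^{2}} = \left(- \frac{40}{81} + \frac{39}{127}\right) + \frac{484}{484 + 4 \cdot 400} = - \frac{1921}{10287} + \frac{484}{484 + 1600} = - \frac{1921}{10287} + \frac{484}{2084} = - \frac{1921}{10287} + 484 \cdot \frac{1}{2084} = - \frac{1921}{10287} + \frac{121}{521} = \frac{243886}{5359527}$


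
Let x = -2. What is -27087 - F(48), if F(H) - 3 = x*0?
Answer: -27090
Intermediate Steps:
F(H) = 3 (F(H) = 3 - 2*0 = 3 + 0 = 3)
-27087 - F(48) = -27087 - 1*3 = -27087 - 3 = -27090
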